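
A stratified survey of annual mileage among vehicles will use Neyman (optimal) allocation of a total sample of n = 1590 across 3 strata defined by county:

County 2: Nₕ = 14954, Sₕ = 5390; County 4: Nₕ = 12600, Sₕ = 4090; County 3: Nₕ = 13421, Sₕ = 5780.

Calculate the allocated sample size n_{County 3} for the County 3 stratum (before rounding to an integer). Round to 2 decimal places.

588.16

Neyman allocation: nₕ = n·NₕSₕ / Σⱼ NⱼSⱼ.
Σ NⱼSⱼ = 14954·5390 + 12600·4090 + 13421·5780 = 2.0970944 × 10^8.
n_{County 3} = 1590·13421·5780 / (2.0970944 × 10^8) = 588.16.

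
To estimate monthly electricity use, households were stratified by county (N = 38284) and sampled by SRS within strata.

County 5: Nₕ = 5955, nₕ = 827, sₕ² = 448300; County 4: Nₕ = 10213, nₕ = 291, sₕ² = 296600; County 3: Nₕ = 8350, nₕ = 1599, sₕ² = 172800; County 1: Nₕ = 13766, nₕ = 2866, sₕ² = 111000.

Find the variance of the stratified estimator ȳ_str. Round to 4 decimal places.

89.8844

Var(ȳ_str) = Σₕ Wₕ²(1 − fₕ)sₕ²/nₕ with Wₕ = Nₕ/N, N = 38284.
County 5: Wₕ = 0.15554801; term = 0.15554801²·(1 − 0.13887490)·448300/827 = 11.294276.
County 4: Wₕ = 0.26676941; term = 0.26676941²·(1 − 0.02849310)·296600/291 = 70.468674.
County 3: Wₕ = 0.21810678; term = 0.21810678²·(1 − 0.19149701)·172800/1599 = 4.15638.
County 1: Wₕ = 0.35957580; term = 0.35957580²·(1 − 0.20819410)·111000/2866 = 3.9650297.
Sum = 89.88436.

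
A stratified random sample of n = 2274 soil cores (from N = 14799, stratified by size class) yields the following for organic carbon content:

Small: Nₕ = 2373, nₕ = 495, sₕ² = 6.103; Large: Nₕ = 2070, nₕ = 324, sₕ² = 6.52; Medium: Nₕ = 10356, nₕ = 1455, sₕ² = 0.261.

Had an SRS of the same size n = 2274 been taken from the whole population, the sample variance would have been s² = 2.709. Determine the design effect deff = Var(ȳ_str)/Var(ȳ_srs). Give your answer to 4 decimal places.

0.6531

Var(ȳ_str) = Σ Wₕ²(1−fₕ)sₕ²/nₕ with Wₕ = Nₕ/14799:
  Small: (2373/14799)²·(1−495/2373)·6.103/495 = 2.5088041 × 10^-4
  Large: (2070/14799)²·(1−324/2070)·6.52/324 = 3.3208742 × 10^-4
  Medium: (10356/14799)²·(1−1455/10356)·0.261/1455 = 7.549942 × 10^-5
  → Var(ȳ_str) = 6.5846725 × 10^-4.
Var(ȳ_srs) = (1 − 2274/14799)·2.709/2274 = 0.00100824.
deff = (6.5846725 × 10^-4) / 0.00100824 = 0.6531.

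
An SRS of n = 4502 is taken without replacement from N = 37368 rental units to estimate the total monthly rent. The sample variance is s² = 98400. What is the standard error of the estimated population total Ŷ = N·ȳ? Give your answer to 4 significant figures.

Var(Ŷ) = N²·Var(ȳ) = N²·(1 − n/N)·s²/n.
f = 4502/37368 = 0.12047741; Var(ȳ) = 0.87952259·98400/4502 = 19.223683.
Var(Ŷ) = 37368² · 19.223683 = 2.6843325 × 10^10.
SE(Ŷ) = √(2.6843325 × 10^10) = 163800.

163800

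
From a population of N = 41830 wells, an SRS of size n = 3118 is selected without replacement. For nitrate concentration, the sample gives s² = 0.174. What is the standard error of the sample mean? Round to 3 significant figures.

0.00719

Under SRS without replacement, Var(ȳ) = (1 − f)·s²/n with f = n/N = 3118/41830 = 0.07453980.
Var(ȳ) = (1 − 0.07453980)·0.174/3118 = 0.92546020·5.5805003 × 10^-5 = 5.1645309 × 10^-5.
SE(ȳ) = √(5.1645309 × 10^-5) = 0.00719.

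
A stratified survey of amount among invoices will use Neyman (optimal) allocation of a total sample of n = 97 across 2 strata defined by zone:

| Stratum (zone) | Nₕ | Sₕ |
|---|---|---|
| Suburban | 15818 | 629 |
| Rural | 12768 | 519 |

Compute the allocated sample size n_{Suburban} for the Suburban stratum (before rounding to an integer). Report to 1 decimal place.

Neyman allocation: nₕ = n·NₕSₕ / Σⱼ NⱼSⱼ.
Σ NⱼSⱼ = 15818·629 + 12768·519 = 1.6576114 × 10^7.
n_{Suburban} = 97·15818·629 / (1.6576114 × 10^7) = 58.2.

58.2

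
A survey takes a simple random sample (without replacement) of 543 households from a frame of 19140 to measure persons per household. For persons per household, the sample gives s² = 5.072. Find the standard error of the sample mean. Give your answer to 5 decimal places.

0.09527

Under SRS without replacement, Var(ȳ) = (1 − f)·s²/n with f = n/N = 543/19140 = 0.02836991.
Var(ȳ) = (1 − 0.02836991)·5.072/543 = 0.97163009·0.0093406998 = 0.009075705.
SE(ȳ) = √(0.009075705) = 0.09527.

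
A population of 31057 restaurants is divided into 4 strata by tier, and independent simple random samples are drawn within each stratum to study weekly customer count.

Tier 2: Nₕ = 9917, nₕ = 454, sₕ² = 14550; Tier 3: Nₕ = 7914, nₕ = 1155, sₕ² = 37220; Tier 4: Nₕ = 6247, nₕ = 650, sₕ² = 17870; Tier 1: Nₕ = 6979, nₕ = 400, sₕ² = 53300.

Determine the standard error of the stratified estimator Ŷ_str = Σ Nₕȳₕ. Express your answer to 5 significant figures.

108680

Var(Ŷ_str) = Σₕ Nₕ²(1 − fₕ)sₕ²/nₕ.
Tier 2: 9917²·(1 − 454/9917)·14550/454 = 3.0075738 × 10^9.
Tier 3: 7914²·(1 − 1155/7914)·37220/1155 = 1.7237444 × 10^9.
Tier 4: 6247²·(1 − 650/6247)·17870/650 = 9.6125367 × 10^8.
Tier 1: 6979²·(1 − 400/6979)·53300/400 = 6.1181526 × 10^9.
Sum = 1.1810724 × 10^10.
SE = √(1.1810724 × 10^10) = 108680.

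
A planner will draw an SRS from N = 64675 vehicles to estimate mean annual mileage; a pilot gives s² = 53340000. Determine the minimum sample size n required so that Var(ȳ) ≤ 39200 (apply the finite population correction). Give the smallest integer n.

Without fpc, n₀ = s²/D = 53340000/39200 = 1360.7143.
With fpc, (1 − n/N)·s²/n ≤ D requires n ≥ n₀/(1 + n₀/N) = 1360.7143/(1 + 1360.7143/64675) = 1332.6758.
Rounding up, n = 1333.

1333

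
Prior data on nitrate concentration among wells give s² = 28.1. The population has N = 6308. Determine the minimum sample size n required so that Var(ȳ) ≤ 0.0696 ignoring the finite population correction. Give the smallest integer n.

Without fpc, n₀ = s²/D = 28.1/0.0696 = 403.7356.
Rounding up, n = 404.

404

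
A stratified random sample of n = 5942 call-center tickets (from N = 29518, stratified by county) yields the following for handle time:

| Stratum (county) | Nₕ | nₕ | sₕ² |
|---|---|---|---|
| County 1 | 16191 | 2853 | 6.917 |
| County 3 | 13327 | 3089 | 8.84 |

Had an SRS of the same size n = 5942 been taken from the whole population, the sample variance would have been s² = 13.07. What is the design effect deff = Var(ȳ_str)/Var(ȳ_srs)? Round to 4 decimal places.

0.5971

Var(ȳ_str) = Σ Wₕ²(1−fₕ)sₕ²/nₕ with Wₕ = Nₕ/29518:
  County 1: (16191/29518)²·(1−2853/16191)·6.917/2853 = 6.0090599 × 10^-4
  County 3: (13327/29518)²·(1−3089/13327)·8.84/3089 = 4.4813413 × 10^-4
  → Var(ȳ_str) = 0.0010490401.
Var(ȳ_srs) = (1 − 5942/29518)·13.07/5942 = 0.0017568154.
deff = 0.0010490401 / 0.0017568154 = 0.5971.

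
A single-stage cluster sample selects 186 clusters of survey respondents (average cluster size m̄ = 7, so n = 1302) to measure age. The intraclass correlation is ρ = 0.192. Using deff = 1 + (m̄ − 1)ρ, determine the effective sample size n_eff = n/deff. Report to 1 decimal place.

605.0

deff = 1 + (7 − 1)·0.192 = 1 + 1.152 = 2.152.
n_eff = 1302 / 2.152 = 605.0.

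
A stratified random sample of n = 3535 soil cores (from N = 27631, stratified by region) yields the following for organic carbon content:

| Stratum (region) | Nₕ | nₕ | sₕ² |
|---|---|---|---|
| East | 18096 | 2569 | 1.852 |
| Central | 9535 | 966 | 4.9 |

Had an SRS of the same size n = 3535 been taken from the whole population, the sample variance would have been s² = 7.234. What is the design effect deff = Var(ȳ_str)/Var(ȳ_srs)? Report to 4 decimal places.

0.4529

Var(ȳ_str) = Σ Wₕ²(1−fₕ)sₕ²/nₕ with Wₕ = Nₕ/27631:
  East: (18096/27631)²·(1−2569/18096)·1.852/2569 = 2.6531012 × 10^-4
  Central: (9535/27631)²·(1−966/9535)·4.9/966 = 5.4284593 × 10^-4
  → Var(ȳ_str) = 8.0815605 × 10^-4.
Var(ȳ_srs) = (1 − 3535/27631)·7.234/3535 = 0.0017845858.
deff = (8.0815605 × 10^-4) / 0.0017845858 = 0.4529.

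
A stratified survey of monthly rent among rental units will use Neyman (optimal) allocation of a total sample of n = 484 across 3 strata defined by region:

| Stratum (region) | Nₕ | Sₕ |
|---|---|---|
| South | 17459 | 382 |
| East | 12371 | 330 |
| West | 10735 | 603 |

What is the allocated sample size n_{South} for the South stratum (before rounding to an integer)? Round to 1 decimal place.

187.4

Neyman allocation: nₕ = n·NₕSₕ / Σⱼ NⱼSⱼ.
Σ NⱼSⱼ = 17459·382 + 12371·330 + 10735·603 = 1.7224973 × 10^7.
n_{South} = 484·17459·382 / (1.7224973 × 10^7) = 187.4.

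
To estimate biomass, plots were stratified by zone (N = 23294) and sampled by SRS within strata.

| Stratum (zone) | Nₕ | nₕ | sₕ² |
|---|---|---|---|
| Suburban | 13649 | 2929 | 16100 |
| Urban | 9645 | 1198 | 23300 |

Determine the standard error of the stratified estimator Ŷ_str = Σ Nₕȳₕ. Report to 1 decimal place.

Var(Ŷ_str) = Σₕ Nₕ²(1 − fₕ)sₕ²/nₕ.
Suburban: 13649²·(1 − 2929/13649)·16100/2929 = 8.0427047 × 10^8.
Urban: 9645²·(1 − 1198/9645)·23300/1198 = 1.5845423 × 10^9.
Sum = 2.3888128 × 10^9.
SE = √(2.3888128 × 10^9) = 48875.5.

48875.5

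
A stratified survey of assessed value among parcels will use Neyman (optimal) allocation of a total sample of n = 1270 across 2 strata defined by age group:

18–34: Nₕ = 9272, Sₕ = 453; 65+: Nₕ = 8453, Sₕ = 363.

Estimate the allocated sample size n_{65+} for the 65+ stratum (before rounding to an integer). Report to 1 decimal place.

536.1

Neyman allocation: nₕ = n·NₕSₕ / Σⱼ NⱼSⱼ.
Σ NⱼSⱼ = 9272·453 + 8453·363 = 7.268655 × 10^6.
n_{65+} = 1270·8453·363 / (7.268655 × 10^6) = 536.1.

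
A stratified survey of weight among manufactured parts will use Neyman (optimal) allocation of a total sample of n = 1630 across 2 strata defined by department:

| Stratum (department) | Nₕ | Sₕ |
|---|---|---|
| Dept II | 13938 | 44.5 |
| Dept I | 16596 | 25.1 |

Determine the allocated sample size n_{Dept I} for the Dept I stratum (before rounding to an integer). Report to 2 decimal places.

654.89

Neyman allocation: nₕ = n·NₕSₕ / Σⱼ NⱼSⱼ.
Σ NⱼSⱼ = 13938·44.5 + 16596·25.1 = 1.0368006 × 10^6.
n_{Dept I} = 1630·16596·25.1 / (1.0368006 × 10^6) = 654.89.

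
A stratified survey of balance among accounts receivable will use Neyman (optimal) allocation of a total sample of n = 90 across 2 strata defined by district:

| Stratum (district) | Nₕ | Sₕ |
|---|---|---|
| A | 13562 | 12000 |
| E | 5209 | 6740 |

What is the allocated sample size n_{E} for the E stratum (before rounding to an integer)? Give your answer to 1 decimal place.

16.0

Neyman allocation: nₕ = n·NₕSₕ / Σⱼ NⱼSⱼ.
Σ NⱼSⱼ = 13562·12000 + 5209·6740 = 1.9785266 × 10^8.
n_{E} = 90·5209·6740 / (1.9785266 × 10^8) = 16.0.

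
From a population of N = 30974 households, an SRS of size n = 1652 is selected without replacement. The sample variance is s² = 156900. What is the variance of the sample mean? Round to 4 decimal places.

89.9102

Under SRS without replacement, Var(ȳ) = (1 − f)·s²/n with f = n/N = 1652/30974 = 0.05333506.
Var(ȳ) = (1 − 0.05333506)·156900/1652 = 0.94666494·94.975787 = 89.910248.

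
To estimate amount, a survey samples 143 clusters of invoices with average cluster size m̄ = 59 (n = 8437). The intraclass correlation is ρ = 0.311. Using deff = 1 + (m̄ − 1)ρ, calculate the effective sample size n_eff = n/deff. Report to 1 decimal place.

deff = 1 + (59 − 1)·0.311 = 1 + 18.038 = 19.038.
n_eff = 8437 / 19.038 = 443.2.

443.2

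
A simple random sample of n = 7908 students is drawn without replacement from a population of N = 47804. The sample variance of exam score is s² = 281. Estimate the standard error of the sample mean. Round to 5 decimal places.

0.17221

Under SRS without replacement, Var(ȳ) = (1 − f)·s²/n with f = n/N = 7908/47804 = 0.16542549.
Var(ȳ) = (1 − 0.16542549)·281/7908 = 0.83457451·0.035533637 = 0.029655468.
SE(ȳ) = √(0.029655468) = 0.17221.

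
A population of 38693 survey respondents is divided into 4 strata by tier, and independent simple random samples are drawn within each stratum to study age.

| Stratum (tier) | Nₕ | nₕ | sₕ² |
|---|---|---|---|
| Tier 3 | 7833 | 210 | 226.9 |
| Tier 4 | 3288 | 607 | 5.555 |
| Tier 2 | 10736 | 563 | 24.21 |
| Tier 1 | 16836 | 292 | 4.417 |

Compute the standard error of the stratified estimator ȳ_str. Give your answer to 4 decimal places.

0.2216

Var(ȳ_str) = Σₕ Wₕ²(1 − fₕ)sₕ²/nₕ with Wₕ = Nₕ/N, N = 38693.
Tier 3: Wₕ = 0.20243972; term = 0.20243972²·(1 − 0.02680965)·226.9/210 = 0.043092773.
Tier 4: Wₕ = 0.08497661; term = 0.08497661²·(1 − 0.18461071)·5.555/607 = 5.3883921 × 10^-5.
Tier 2: Wₕ = 0.27746621; term = 0.27746621²·(1 − 0.05244039)·24.21/563 = 0.00313699.
Tier 1: Wₕ = 0.43511746; term = 0.43511746²·(1 − 0.01734379)·4.417/292 = 0.0028142274.
Sum = 0.049097874.
SE = √(0.049097874) = 0.2216.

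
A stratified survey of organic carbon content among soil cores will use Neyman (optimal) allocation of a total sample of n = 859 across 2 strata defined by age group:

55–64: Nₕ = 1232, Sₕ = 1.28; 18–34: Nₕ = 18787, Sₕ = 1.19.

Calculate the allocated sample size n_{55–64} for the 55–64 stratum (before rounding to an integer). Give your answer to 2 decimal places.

Neyman allocation: nₕ = n·NₕSₕ / Σⱼ NⱼSⱼ.
Σ NⱼSⱼ = 1232·1.28 + 18787·1.19 = 23933.49.
n_{55–64} = 859·1232·1.28 / 23933.49 = 56.60.

56.60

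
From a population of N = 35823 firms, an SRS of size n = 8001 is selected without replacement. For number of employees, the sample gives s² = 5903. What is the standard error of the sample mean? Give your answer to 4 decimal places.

Under SRS without replacement, Var(ȳ) = (1 − f)·s²/n with f = n/N = 8001/35823 = 0.22334813.
Var(ȳ) = (1 − 0.22334813)·5903/8001 = 0.77665187·0.73778278 = 0.57300037.
SE(ȳ) = √(0.57300037) = 0.7570.

0.7570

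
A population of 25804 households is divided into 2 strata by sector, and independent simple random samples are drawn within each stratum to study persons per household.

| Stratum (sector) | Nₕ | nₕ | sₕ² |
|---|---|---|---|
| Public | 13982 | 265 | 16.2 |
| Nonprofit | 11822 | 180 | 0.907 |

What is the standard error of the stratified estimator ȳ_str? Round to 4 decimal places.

Var(ȳ_str) = Σₕ Wₕ²(1 − fₕ)sₕ²/nₕ with Wₕ = Nₕ/N, N = 25804.
Public: Wₕ = 0.54185398; term = 0.54185398²·(1 − 0.01895294)·16.2/265 = 0.017608547.
Nonprofit: Wₕ = 0.45814602; term = 0.45814602²·(1 − 0.01522585)·0.907/180 = 0.0010415479.
Sum = 0.018650095.
SE = √(0.018650095) = 0.1366.

0.1366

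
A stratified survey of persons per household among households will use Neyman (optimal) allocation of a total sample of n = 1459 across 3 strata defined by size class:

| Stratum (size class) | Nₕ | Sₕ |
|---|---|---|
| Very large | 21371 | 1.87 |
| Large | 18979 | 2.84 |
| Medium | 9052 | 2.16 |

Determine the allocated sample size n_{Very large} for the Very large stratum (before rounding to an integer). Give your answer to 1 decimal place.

Neyman allocation: nₕ = n·NₕSₕ / Σⱼ NⱼSⱼ.
Σ NⱼSⱼ = 21371·1.87 + 18979·2.84 + 9052·2.16 = 113416.45.
n_{Very large} = 1459·21371·1.87 / 113416.45 = 514.1.

514.1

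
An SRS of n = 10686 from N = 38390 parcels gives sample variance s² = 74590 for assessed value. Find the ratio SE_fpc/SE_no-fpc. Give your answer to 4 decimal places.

0.8495

f = n/N = 10686/38390 = 0.27835374.
SE_no-fpc = √(s²/n) = 2.6419994; SE_fpc = √((1−f)s²/n) = 2.2443723.
Ratio = √(1−f) = 0.84949765.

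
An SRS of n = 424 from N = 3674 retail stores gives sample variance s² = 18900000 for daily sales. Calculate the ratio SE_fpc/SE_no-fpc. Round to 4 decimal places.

0.9405

f = n/N = 424/3674 = 0.11540555.
SE_no-fpc = √(s²/n) = 211.12904; SE_fpc = √((1−f)s²/n) = 198.57295.
Ratio = √(1−f) = 0.94052881.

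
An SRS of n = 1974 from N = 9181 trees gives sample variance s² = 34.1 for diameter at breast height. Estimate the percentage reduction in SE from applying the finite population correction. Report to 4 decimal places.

f = n/N = 1974/9181 = 0.21500926.
SE_no-fpc = √(s²/n) = 0.13143276; SE_fpc = √((1−f)s²/n) = 0.11644903.
Ratio = √(1−f) = 0.88599703. Reduction = 100·(1 − 0.88599703) = 11.4003%.

11.4003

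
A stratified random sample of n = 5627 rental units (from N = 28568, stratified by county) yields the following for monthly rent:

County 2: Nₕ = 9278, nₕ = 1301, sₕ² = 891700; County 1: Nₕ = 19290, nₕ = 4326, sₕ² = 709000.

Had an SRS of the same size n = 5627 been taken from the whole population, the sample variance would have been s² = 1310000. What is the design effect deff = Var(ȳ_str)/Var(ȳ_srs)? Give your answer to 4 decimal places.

Var(ȳ_str) = Σ Wₕ²(1−fₕ)sₕ²/nₕ with Wₕ = Nₕ/28568:
  County 2: (9278/28568)²·(1−1301/9278)·891700/1301 = 62.154955
  County 1: (19290/28568)²·(1−4326/19290)·709000/4326 = 57.966886
  → Var(ȳ_str) = 120.12184.
Var(ȳ_srs) = (1 − 5627/28568)·1310000/5627 = 186.95061.
deff = 120.12184 / 186.95061 = 0.6425.

0.6425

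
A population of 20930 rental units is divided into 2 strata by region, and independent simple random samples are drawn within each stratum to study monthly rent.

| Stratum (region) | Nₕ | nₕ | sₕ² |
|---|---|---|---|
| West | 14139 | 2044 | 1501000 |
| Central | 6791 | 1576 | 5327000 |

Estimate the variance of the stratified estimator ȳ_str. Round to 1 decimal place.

559.9

Var(ȳ_str) = Σₕ Wₕ²(1 − fₕ)sₕ²/nₕ with Wₕ = Nₕ/N, N = 20930.
West: Wₕ = 0.67553751; term = 0.67553751²·(1 − 0.14456468)·1501000/2044 = 286.67242.
Central: Wₕ = 0.32446249; term = 0.32446249²·(1 − 0.23207186)·5327000/1576 = 273.26.
Sum = 559.93242.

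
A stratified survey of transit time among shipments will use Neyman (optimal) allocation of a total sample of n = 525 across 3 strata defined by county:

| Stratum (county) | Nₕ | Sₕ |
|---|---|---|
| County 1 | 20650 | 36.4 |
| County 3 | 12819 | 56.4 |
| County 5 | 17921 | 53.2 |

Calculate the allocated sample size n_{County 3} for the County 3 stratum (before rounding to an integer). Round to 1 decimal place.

156.3

Neyman allocation: nₕ = n·NₕSₕ / Σⱼ NⱼSⱼ.
Σ NⱼSⱼ = 20650·36.4 + 12819·56.4 + 17921·53.2 = 2.4280488 × 10^6.
n_{County 3} = 525·12819·56.4 / (2.4280488 × 10^6) = 156.3.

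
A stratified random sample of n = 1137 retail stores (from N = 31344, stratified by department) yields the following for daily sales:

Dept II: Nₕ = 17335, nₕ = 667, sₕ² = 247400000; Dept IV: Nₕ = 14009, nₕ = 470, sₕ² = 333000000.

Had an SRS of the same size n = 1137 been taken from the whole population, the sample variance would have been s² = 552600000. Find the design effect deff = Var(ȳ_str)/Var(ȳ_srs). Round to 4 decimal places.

0.5249

Var(ȳ_str) = Σ Wₕ²(1−fₕ)sₕ²/nₕ with Wₕ = Nₕ/31344:
  Dept II: (17335/31344)²·(1−667/17335)·247400000/667 = 109086.84
  Dept IV: (14009/31344)²·(1−470/14009)·333000000/470 = 136782.73
  → Var(ȳ_str) = 245869.57.
Var(ȳ_srs) = (1 − 1137/31344)·552600000/1137 = 468385.66.
deff = 245869.57 / 468385.66 = 0.5249.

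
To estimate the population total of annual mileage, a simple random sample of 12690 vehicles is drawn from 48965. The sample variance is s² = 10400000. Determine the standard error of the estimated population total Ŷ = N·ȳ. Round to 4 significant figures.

1.207 × 10^6

Var(Ŷ) = N²·Var(ȳ) = N²·(1 − n/N)·s²/n.
f = 12690/48965 = 0.25916471; Var(ȳ) = 0.74083529·10400000/12690 = 607.14634.
Var(Ŷ) = 48965² · 607.14634 = 1.4556766 × 10^12.
SE(Ŷ) = √(1.4556766 × 10^12) = 1.207 × 10^6.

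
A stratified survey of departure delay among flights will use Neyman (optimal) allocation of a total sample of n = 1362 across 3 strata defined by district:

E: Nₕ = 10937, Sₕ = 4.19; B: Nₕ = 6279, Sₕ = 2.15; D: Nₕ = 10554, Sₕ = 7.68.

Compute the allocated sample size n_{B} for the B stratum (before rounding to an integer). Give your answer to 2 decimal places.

130.98

Neyman allocation: nₕ = n·NₕSₕ / Σⱼ NⱼSⱼ.
Σ NⱼSⱼ = 10937·4.19 + 6279·2.15 + 10554·7.68 = 140380.6.
n_{B} = 1362·6279·2.15 / 140380.6 = 130.98.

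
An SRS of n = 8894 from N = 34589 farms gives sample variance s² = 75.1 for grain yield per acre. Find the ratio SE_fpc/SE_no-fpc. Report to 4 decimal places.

f = n/N = 8894/34589 = 0.25713377.
SE_no-fpc = √(s²/n) = 0.091890667; SE_fpc = √((1−f)s²/n) = 0.079200279.
Ratio = √(1−f) = 0.86189688.

0.8619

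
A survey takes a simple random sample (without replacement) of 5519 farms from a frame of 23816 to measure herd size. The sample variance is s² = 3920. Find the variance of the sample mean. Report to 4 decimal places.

0.5457

Under SRS without replacement, Var(ȳ) = (1 − f)·s²/n with f = n/N = 5519/23816 = 0.23173497.
Var(ȳ) = (1 − 0.23173497)·3920/5519 = 0.76826503·0.7102736 = 0.54567837.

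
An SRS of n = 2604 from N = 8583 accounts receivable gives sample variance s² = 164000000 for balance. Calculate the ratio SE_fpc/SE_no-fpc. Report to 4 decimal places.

0.8346

f = n/N = 2604/8583 = 0.30339042.
SE_no-fpc = √(s²/n) = 250.95823; SE_fpc = √((1−f)s²/n) = 209.45762.
Ratio = √(1−f) = 0.83463140.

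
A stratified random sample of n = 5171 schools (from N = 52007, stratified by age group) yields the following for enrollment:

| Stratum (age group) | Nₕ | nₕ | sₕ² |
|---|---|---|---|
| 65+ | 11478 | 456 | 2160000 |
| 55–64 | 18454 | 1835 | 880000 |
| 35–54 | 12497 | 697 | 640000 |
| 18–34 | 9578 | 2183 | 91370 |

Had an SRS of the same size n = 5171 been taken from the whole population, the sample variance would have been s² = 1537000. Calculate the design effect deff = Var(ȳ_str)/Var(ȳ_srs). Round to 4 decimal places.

1.2220

Var(ȳ_str) = Σ Wₕ²(1−fₕ)sₕ²/nₕ with Wₕ = Nₕ/52007:
  65+: (11478/52007)²·(1−456/11478)·2160000/456 = 221.56029
  55–64: (18454/52007)²·(1−1835/18454)·880000/1835 = 54.377396
  35–54: (12497/52007)²·(1−697/12497)·640000/697 = 50.062366
  18–34: (9578/52007)²·(1−2183/9578)·91370/2183 = 1.0960725
  → Var(ȳ_str) = 327.09612.
Var(ȳ_srs) = (1 − 5171/52007)·1537000/5171 = 267.68086.
deff = 327.09612 / 267.68086 = 1.2220.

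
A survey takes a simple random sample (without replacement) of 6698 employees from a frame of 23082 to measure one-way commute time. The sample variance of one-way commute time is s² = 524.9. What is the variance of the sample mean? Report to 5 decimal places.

Under SRS without replacement, Var(ȳ) = (1 − f)·s²/n with f = n/N = 6698/23082 = 0.29018283.
Var(ȳ) = (1 − 0.29018283)·524.9/6698 = 0.70981717·0.078366677 = 0.055626013.

0.05563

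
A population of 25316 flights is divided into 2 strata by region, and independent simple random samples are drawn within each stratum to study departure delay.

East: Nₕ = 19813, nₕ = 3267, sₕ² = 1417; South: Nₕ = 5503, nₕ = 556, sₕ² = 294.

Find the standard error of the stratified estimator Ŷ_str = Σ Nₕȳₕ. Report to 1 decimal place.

Var(Ŷ_str) = Σₕ Nₕ²(1 − fₕ)sₕ²/nₕ.
East: 19813²·(1 − 3267/19813)·1417/3267 = 1.4218834 × 10^8.
South: 5503²·(1 − 556/5503)·294/556 = 1.4395076 × 10^7.
Sum = 1.5658342 × 10^8.
SE = √(1.5658342 × 10^8) = 12513.3.

12513.3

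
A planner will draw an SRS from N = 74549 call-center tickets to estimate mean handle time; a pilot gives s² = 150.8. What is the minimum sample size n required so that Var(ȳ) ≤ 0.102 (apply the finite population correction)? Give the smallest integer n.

Without fpc, n₀ = s²/D = 150.8/0.102 = 1478.4314.
With fpc, (1 − n/N)·s²/n ≤ D requires n ≥ n₀/(1 + n₀/N) = 1478.4314/(1 + 1478.4314/74549) = 1449.6818.
Rounding up, n = 1450.

1450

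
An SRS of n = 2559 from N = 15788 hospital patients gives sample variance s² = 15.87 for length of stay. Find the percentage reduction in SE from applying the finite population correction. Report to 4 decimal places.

8.4623

f = n/N = 2559/15788 = 0.16208513.
SE_no-fpc = √(s²/n) = 0.0787505; SE_fpc = √((1−f)s²/n) = 0.072086389.
Ratio = √(1−f) = 0.91537690. Reduction = 100·(1 − 0.91537690) = 8.4623%.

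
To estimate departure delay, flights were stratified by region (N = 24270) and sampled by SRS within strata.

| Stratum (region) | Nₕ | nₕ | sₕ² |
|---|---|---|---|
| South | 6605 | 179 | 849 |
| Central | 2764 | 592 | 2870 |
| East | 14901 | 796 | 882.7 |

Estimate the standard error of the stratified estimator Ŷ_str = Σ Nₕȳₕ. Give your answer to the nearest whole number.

Var(Ŷ_str) = Σₕ Nₕ²(1 − fₕ)sₕ²/nₕ.
South: 6605²·(1 − 179/6605)·849/179 = 2.0131132 × 10^8.
Central: 2764²·(1 − 592/2764)·2870/592 = 2.910436 × 10^7.
East: 14901²·(1 − 796/14901)·882.7/796 = 2.3307117 × 10^8.
Sum = 4.6348685 × 10^8.
SE = √(4.6348685 × 10^8) = 21529.

21529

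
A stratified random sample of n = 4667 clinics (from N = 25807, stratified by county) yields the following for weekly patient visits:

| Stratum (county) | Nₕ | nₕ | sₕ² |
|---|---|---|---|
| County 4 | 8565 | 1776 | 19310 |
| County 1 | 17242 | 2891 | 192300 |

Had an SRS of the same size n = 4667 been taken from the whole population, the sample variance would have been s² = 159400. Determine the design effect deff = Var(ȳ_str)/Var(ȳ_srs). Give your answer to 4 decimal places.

Var(ȳ_str) = Σ Wₕ²(1−fₕ)sₕ²/nₕ with Wₕ = Nₕ/25807:
  County 4: (8565/25807)²·(1−1776/8565)·19310/1776 = 0.94928681
  County 1: (17242/25807)²·(1−2891/17242)·192300/2891 = 24.713028
  → Var(ȳ_str) = 25.662315.
Var(ȳ_srs) = (1 − 4667/25807)·159400/4667 = 27.978084.
deff = 25.662315 / 27.978084 = 0.9172.

0.9172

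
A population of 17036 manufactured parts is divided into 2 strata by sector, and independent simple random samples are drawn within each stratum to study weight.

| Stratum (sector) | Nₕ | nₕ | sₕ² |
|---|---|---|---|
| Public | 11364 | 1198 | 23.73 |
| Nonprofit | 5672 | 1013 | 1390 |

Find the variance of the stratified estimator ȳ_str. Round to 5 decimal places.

Var(ȳ_str) = Σₕ Wₕ²(1 − fₕ)sₕ²/nₕ with Wₕ = Nₕ/N, N = 17036.
Public: Wₕ = 0.66705799; term = 0.66705799²·(1 − 0.10542063)·23.73/1198 = 0.0078847329.
Nonprofit: Wₕ = 0.33294201; term = 0.33294201²·(1 − 0.17859661)·1390/1013 = 0.12493929.
Sum = 0.13282402.

0.13282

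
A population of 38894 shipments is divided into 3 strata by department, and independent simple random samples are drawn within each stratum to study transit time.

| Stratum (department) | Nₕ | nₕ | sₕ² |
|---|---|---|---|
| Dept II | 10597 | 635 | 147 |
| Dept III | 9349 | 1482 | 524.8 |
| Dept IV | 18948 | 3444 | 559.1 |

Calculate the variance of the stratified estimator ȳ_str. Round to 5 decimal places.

Var(ȳ_str) = Σₕ Wₕ²(1 − fₕ)sₕ²/nₕ with Wₕ = Nₕ/N, N = 38894.
Dept II: Wₕ = 0.27245848; term = 0.27245848²·(1 − 0.05992262)·147/635 = 0.016155033.
Dept III: Wₕ = 0.24037127; term = 0.24037127²·(1 − 0.15851963)·524.8/1482 = 0.01721689.
Dept IV: Wₕ = 0.48717026; term = 0.48717026²·(1 − 0.18176061)·559.1/3444 = 0.031525956.
Sum = 0.064897879.

0.06490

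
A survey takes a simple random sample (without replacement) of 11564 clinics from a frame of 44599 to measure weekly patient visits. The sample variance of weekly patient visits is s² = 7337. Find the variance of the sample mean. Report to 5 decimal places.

Under SRS without replacement, Var(ȳ) = (1 − f)·s²/n with f = n/N = 11564/44599 = 0.25928832.
Var(ȳ) = (1 − 0.25928832)·7337/11564 = 0.74071168·0.63446904 = 0.46995863.

0.46996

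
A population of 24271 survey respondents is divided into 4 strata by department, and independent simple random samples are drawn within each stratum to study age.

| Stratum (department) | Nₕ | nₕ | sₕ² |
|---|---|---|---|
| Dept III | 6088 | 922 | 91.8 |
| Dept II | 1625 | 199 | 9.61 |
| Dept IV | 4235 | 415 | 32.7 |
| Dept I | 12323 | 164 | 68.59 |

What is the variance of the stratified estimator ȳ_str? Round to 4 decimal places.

Var(ȳ_str) = Σₕ Wₕ²(1 − fₕ)sₕ²/nₕ with Wₕ = Nₕ/N, N = 24271.
Dept III: Wₕ = 0.25083433; term = 0.25083433²·(1 − 0.15144547)·91.8/922 = 0.0053157612.
Dept II: Wₕ = 0.06695233; term = 0.06695233²·(1 − 0.12246154)·9.61/199 = 1.8996249 × 10^-4.
Dept IV: Wₕ = 0.17448807; term = 0.17448807²·(1 − 0.09799292)·32.7/415 = 0.0021639195.
Dept I: Wₕ = 0.50772527; term = 0.50772527²·(1 − 0.01330845)·68.59/164 = 0.106379.
Sum = 0.11404864.

0.1140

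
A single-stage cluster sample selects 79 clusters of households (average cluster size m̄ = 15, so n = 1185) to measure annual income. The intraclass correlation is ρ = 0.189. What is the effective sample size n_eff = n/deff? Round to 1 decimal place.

deff = 1 + (15 − 1)·0.189 = 1 + 2.646 = 3.646.
n_eff = 1185 / 3.646 = 325.0.

325.0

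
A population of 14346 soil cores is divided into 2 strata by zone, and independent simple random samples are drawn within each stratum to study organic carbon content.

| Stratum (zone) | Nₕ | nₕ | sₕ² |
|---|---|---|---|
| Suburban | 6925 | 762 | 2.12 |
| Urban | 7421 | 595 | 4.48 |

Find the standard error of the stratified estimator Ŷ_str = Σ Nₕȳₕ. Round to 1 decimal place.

707.2

Var(Ŷ_str) = Σₕ Nₕ²(1 − fₕ)sₕ²/nₕ.
Suburban: 6925²·(1 − 762/6925)·2.12/762 = 118738.85.
Urban: 7421²·(1 − 595/7421)·4.48/595 = 381407.97.
Sum = 500146.82.
SE = √(500146.82) = 707.2.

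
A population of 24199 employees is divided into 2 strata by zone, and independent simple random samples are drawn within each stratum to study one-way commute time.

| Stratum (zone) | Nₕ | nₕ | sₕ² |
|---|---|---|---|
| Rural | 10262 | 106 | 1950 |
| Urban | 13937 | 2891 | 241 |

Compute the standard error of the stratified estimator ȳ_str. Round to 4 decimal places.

Var(ȳ_str) = Σₕ Wₕ²(1 − fₕ)sₕ²/nₕ with Wₕ = Nₕ/N, N = 24199.
Rural: Wₕ = 0.42406711; term = 0.42406711²·(1 − 0.01032937)·1950/106 = 3.2740749.
Urban: Wₕ = 0.57593289; term = 0.57593289²·(1 − 0.20743345)·241/2891 = 0.021915352.
Sum = 3.2959903.
SE = √(3.2959903) = 1.8155.

1.8155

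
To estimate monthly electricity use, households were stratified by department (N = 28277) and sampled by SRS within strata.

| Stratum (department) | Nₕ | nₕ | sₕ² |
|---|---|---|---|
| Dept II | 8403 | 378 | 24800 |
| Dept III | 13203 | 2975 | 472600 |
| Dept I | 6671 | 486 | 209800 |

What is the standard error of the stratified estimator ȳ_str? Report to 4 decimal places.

Var(ȳ_str) = Σₕ Wₕ²(1 − fₕ)sₕ²/nₕ with Wₕ = Nₕ/N, N = 28277.
Dept II: Wₕ = 0.29716731; term = 0.29716731²·(1 − 0.04498393)·24800/378 = 5.5331523.
Dept III: Wₕ = 0.46691658; term = 0.46691658²·(1 − 0.22532758)·472600/2975 = 26.828935.
Dept I: Wₕ = 0.23591612; term = 0.23591612²·(1 − 0.07285265)·209800/486 = 22.275794.
Sum = 54.637881.
SE = √(54.637881) = 7.3917.

7.3917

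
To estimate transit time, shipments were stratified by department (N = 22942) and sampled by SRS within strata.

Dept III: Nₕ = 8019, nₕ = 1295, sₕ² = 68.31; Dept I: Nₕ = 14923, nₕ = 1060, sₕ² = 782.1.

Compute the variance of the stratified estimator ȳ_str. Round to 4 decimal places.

0.2954

Var(ȳ_str) = Σₕ Wₕ²(1 − fₕ)sₕ²/nₕ with Wₕ = Nₕ/N, N = 22942.
Dept III: Wₕ = 0.34953361; term = 0.34953361²·(1 − 0.16149146)·68.31/1295 = 0.0054038077.
Dept I: Wₕ = 0.65046639; term = 0.65046639²·(1 − 0.07103129)·782.1/1060 = 0.29000617.
Sum = 0.29540998.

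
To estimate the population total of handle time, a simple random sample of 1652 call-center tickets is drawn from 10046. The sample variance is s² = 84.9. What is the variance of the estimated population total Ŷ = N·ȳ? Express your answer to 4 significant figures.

Var(Ŷ) = N²·Var(ȳ) = N²·(1 − n/N)·s²/n.
f = 1652/10046 = 0.16444356; Var(ȳ) = 0.83555644·84.9/1652 = 0.042941127.
Var(Ŷ) = 10046² · 0.042941127 = 4.3337094 × 10^6.

4.334 × 10^6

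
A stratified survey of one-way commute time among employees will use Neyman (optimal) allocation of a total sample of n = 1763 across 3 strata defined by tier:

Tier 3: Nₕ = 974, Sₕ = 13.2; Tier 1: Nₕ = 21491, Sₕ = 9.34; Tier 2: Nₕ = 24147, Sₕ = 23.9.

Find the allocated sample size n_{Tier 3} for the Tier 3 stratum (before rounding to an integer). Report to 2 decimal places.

Neyman allocation: nₕ = n·NₕSₕ / Σⱼ NⱼSⱼ.
Σ NⱼSⱼ = 974·13.2 + 21491·9.34 + 24147·23.9 = 790696.04.
n_{Tier 3} = 1763·974·13.2 / 790696.04 = 28.67.

28.67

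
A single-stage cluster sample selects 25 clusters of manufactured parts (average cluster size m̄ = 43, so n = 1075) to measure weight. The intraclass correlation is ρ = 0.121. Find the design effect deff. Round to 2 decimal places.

deff = 1 + (43 − 1)·0.121 = 1 + 5.082 = 6.082.

6.08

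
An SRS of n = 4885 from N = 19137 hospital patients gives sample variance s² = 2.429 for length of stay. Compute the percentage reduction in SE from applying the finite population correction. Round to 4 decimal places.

f = n/N = 4885/19137 = 0.25526467.
SE_no-fpc = √(s²/n) = 0.022298799; SE_fpc = √((1−f)s²/n) = 0.019243429.
Ratio = √(1−f) = 0.86298049. Reduction = 100·(1 − 0.86298049) = 13.7020%.

13.7020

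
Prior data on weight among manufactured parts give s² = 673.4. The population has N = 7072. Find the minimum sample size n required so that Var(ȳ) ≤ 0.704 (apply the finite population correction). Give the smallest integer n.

Without fpc, n₀ = s²/D = 673.4/0.704 = 956.5341.
With fpc, (1 − n/N)·s²/n ≤ D requires n ≥ n₀/(1 + n₀/N) = 956.5341/(1 + 956.5341/7072) = 842.5709.
Rounding up, n = 843.

843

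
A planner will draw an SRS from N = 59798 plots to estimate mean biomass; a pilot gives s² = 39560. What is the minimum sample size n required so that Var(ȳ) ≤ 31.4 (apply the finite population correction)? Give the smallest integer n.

Without fpc, n₀ = s²/D = 39560/31.4 = 1259.8726.
With fpc, (1 − n/N)·s²/n ≤ D requires n ≥ n₀/(1 + n₀/N) = 1259.8726/(1 + 1259.8726/59798) = 1233.8763.
Rounding up, n = 1234.

1234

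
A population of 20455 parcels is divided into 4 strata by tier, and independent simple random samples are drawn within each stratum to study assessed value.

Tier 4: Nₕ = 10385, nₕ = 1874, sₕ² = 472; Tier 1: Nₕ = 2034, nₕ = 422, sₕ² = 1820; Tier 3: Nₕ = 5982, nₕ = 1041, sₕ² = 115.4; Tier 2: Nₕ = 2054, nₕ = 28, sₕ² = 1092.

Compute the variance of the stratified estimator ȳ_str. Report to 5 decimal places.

Var(ȳ_str) = Σₕ Wₕ²(1 − fₕ)sₕ²/nₕ with Wₕ = Nₕ/N, N = 20455.
Tier 4: Wₕ = 0.50769983; term = 0.50769983²·(1 − 0.18045258)·472/1874 = 0.053205991.
Tier 1: Wₕ = 0.09943779; term = 0.09943779²·(1 − 0.20747296)·1820/422 = 0.033796829.
Tier 3: Wₕ = 0.29244683; term = 0.29244683²·(1 − 0.17402207)·115.4/1041 = 0.0078310027.
Tier 2: Wₕ = 0.10041555; term = 0.10041555²·(1 − 0.01363194)·1092/28 = 0.38788726.
Sum = 0.48272108.

0.48272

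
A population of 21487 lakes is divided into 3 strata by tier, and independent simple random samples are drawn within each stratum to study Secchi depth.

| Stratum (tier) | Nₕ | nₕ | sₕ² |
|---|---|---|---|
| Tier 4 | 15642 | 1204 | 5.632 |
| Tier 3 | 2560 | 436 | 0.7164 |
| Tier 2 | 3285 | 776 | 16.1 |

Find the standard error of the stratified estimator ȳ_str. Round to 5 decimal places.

Var(ȳ_str) = Σₕ Wₕ²(1 − fₕ)sₕ²/nₕ with Wₕ = Nₕ/N, N = 21487.
Tier 4: Wₕ = 0.72797505; term = 0.72797505²·(1 − 0.07697225)·5.632/1204 = 0.0022881469.
Tier 3: Wₕ = 0.11914181; term = 0.11914181²·(1 − 0.17031250)·0.7164/436 = 1.9351383 × 10^-5.
Tier 2: Wₕ = 0.15288314; term = 0.15288314²·(1 − 0.23622527)·16.1/776 = 3.7038093 × 10^-4.
Sum = 0.0026778792.
SE = √(0.0026778792) = 0.05175.

0.05175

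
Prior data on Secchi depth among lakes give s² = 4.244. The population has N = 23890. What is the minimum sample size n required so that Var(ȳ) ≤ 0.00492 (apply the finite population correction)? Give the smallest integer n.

833

Without fpc, n₀ = s²/D = 4.244/0.00492 = 862.6016.
With fpc, (1 − n/N)·s²/n ≤ D requires n ≥ n₀/(1 + n₀/N) = 862.6016/(1 + 862.6016/23890) = 832.5409.
Rounding up, n = 833.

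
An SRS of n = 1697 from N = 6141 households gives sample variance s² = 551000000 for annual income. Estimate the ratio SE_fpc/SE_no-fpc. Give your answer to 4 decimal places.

0.8507

f = n/N = 1697/6141 = 0.27633936.
SE_no-fpc = √(s²/n) = 569.81631; SE_fpc = √((1−f)s²/n) = 484.73274.
Ratio = √(1−f) = 0.85068246.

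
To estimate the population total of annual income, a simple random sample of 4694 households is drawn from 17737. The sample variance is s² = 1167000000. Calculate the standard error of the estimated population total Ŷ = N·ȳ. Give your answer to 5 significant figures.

7.5839 × 10^6

Var(Ŷ) = N²·Var(ȳ) = N²·(1 − n/N)·s²/n.
f = 4694/17737 = 0.26464453; Var(ȳ) = 0.73535547·1167000000/4694 = 182820.59.
Var(Ŷ) = 17737² · 182820.59 = 5.7515571 × 10^13.
SE(Ŷ) = √(5.7515571 × 10^13) = 7.5839 × 10^6.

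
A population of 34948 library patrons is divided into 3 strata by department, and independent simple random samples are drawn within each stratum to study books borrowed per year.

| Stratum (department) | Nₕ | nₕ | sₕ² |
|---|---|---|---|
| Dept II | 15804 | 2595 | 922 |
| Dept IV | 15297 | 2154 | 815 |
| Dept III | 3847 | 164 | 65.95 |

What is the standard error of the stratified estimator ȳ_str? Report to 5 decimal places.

0.35732

Var(ȳ_str) = Σₕ Wₕ²(1 − fₕ)sₕ²/nₕ with Wₕ = Nₕ/N, N = 34948.
Dept II: Wₕ = 0.45221472; term = 0.45221472²·(1 − 0.16419894)·922/2595 = 0.060727565.
Dept IV: Wₕ = 0.43770745; term = 0.43770745²·(1 − 0.14081192)·815/2154 = 0.062282786.
Dept III: Wₕ = 0.11007783; term = 0.11007783²·(1 − 0.04263062)·65.95/164 = 0.0046649845.
Sum = 0.12767534.
SE = √(0.12767534) = 0.35732.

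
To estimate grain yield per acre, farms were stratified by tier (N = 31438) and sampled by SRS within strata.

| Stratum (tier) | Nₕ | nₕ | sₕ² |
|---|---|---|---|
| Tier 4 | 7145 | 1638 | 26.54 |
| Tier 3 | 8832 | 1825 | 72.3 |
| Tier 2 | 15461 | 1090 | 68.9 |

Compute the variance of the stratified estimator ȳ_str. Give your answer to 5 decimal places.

Var(ȳ_str) = Σₕ Wₕ²(1 − fₕ)sₕ²/nₕ with Wₕ = Nₕ/N, N = 31438.
Tier 4: Wₕ = 0.22727273; term = 0.22727273²·(1 − 0.22925122)·26.54/1638 = 6.4505168 × 10^-4.
Tier 3: Wₕ = 0.28093390; term = 0.28093390²·(1 − 0.20663496)·72.3/1825 = 0.0024806003.
Tier 2: Wₕ = 0.49179337; term = 0.49179337²·(1 − 0.07049997)·68.9/1090 = 0.014210438.
Sum = 0.01733609.

0.01734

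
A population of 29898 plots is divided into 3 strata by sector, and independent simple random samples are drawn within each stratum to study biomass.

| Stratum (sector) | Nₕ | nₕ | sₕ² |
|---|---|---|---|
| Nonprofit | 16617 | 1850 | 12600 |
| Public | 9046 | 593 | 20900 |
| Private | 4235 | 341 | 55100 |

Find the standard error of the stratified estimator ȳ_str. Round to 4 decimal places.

Var(ȳ_str) = Σₕ Wₕ²(1 − fₕ)sₕ²/nₕ with Wₕ = Nₕ/N, N = 29898.
Nonprofit: Wₕ = 0.55578968; term = 0.55578968²·(1 − 0.11133177)·12600/1850 = 1.8696462.
Public: Wₕ = 0.30256204; term = 0.30256204²·(1 − 0.06555384)·20900/593 = 3.0149129.
Private: Wₕ = 0.14164827; term = 0.14164827²·(1 − 0.08051948)·55100/341 = 2.9810023.
Sum = 7.8655614.
SE = √(7.8655614) = 2.8046.

2.8046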